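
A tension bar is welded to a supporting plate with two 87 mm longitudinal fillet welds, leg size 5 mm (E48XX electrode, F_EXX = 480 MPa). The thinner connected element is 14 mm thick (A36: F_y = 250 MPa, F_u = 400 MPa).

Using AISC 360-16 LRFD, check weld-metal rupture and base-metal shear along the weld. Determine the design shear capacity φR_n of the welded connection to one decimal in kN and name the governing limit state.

132.9 kN (weld metal governs)

Weld metal: throat = 0.707×5 = 3.535 mm, L = 2×87 = 174 mm. φR_n = 0.75 × 0.6 × 480 × 3.535 × 174 = 132.9 kN.
Base metal shear (14 mm plate): yield φR_n = 1.0×0.6×250×14×174 = 365.4 kN; rupture φR_n = 0.75×0.6×400×14×174 = 438.5 kN; take 365.4 kN (yield).
Governing: min(132.9, 365.4) = 132.9 kN → weld metal.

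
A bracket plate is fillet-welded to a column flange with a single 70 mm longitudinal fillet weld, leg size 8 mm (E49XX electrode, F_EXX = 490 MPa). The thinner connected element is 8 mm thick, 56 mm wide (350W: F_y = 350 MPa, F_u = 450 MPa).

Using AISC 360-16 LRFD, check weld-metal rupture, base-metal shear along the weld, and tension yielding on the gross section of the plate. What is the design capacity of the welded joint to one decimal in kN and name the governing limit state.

Weld metal: throat = 0.707×8 = 5.656 mm, L = 70 mm. φR_n = 0.75 × 0.6 × 490 × 5.656 × 70 = 87.3 kN.
Base metal shear (8 mm plate): yield φR_n = 1.0×0.6×350×8×70 = 117.6 kN; rupture φR_n = 0.75×0.6×450×8×70 = 113.4 kN; take 113.4 kN (rupture).
Tension yield (gross): A_g = 56×8 = 448 mm². φR_n = 0.90 × 350 × 448 = 141.1 kN.
Governing: min(87.3, 113.4, 141.1) = 87.3 kN → weld metal.

87.3 kN (weld metal governs)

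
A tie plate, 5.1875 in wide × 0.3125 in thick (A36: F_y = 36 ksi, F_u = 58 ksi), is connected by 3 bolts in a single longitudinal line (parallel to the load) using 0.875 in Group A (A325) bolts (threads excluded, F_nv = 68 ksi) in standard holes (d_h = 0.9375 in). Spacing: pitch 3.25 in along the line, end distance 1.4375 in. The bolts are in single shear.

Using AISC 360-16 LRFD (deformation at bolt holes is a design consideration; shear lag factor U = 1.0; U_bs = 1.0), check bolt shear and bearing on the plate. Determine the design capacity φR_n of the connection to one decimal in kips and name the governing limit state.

Bolt shear: A_b = π(0.875)²/4 = 0.60132 in². φR_n = 0.75 × 68 × 0.60132 × 3 × 1 = 92.0 kips.
Bearing (0.3125 in plate, F_u = 58 ksi): end bolts L_c = 1.4375 − 0.9375/2 = 0.96875, R_n = min(1.2×0.96875×0.3125×58, 2.4×0.875×0.3125×58) = 21.07 kips/bolt; interior L_c = 3.25 − 0.9375 = 2.3125, R_n = 38.063 kips/bolt. φR_n = 0.75 × (1×21.07 + 2×38.063) = 72.9 kips.
Governing: min(92.0, 72.9) = 72.9 kips → bearing.

72.9 kips (bearing governs)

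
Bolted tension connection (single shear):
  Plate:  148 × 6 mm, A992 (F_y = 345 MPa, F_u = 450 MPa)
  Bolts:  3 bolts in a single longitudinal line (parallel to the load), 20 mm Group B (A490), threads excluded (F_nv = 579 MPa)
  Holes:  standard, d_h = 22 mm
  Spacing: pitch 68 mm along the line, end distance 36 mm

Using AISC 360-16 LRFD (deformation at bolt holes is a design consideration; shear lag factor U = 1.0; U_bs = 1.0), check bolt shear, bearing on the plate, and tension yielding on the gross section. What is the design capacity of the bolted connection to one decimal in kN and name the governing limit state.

255.2 kN (bearing governs)

Bolt shear: A_b = π(20)²/4 = 314.16 mm². φR_n = 0.75 × 579 × 314.16 × 3 × 1 = 409.3 kN.
Bearing (6 mm plate, F_u = 450 MPa): end bolts L_c = 36 − 22/2 = 25, R_n = min(1.2×25×6×450, 2.4×20×6×450) = 81 kN/bolt; interior L_c = 68 − 22 = 46, R_n = 129.6 kN/bolt. φR_n = 0.75 × (1×81 + 2×129.6) = 255.2 kN.
Tension yield (gross): A_g = 148×6 = 888 mm². φR_n = 0.90 × 345 × 888 = 275.7 kN.
Governing: min(409.3, 255.2, 275.7) = 255.2 kN → bearing.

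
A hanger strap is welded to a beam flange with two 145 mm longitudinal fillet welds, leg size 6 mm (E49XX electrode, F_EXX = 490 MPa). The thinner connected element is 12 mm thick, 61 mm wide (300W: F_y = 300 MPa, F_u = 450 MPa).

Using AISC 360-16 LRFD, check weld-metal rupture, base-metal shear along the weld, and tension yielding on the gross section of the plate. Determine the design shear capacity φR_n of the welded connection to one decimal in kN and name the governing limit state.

197.6 kN (gross-section yield governs)

Weld metal: throat = 0.707×6 = 4.242 mm, L = 2×145 = 290 mm. φR_n = 0.75 × 0.6 × 490 × 4.242 × 290 = 271.3 kN.
Base metal shear (12 mm plate): yield φR_n = 1.0×0.6×300×12×290 = 626.4 kN; rupture φR_n = 0.75×0.6×450×12×290 = 704.7 kN; take 626.4 kN (yield).
Tension yield (gross): A_g = 61×12 = 732 mm². φR_n = 0.90 × 300 × 732 = 197.6 kN.
Governing: min(271.3, 626.4, 197.6) = 197.6 kN → gross-section yield.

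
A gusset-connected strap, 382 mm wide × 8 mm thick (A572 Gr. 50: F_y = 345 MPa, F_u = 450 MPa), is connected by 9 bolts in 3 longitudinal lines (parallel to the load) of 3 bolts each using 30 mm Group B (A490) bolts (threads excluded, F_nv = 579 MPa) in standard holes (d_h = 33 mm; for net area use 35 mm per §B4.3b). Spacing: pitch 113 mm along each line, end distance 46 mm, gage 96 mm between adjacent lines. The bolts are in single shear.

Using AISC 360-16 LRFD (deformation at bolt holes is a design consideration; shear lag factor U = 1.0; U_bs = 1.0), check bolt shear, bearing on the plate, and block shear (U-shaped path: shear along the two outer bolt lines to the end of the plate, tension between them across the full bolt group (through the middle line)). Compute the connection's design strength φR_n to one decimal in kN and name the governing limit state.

927.2 kN (block shear governs)

Bolt shear: A_b = π(30)²/4 = 706.86 mm². φR_n = 0.75 × 579 × 706.86 × 9 × 1 = 2762.6 kN.
Bearing (8 mm plate, F_u = 450 MPa): end bolts L_c = 46 − 33/2 = 29.5, R_n = min(1.2×29.5×8×450, 2.4×30×8×450) = 127.44 kN/bolt; interior L_c = 113 − 33 = 80, R_n = 259.2 kN/bolt. φR_n = 0.75 × (3×127.44 + 6×259.2) = 1453.1 kN.
Block shear: shear path 2×[46+2×113] = 2×272 mm, A_gv = 4352, A_nv = 2×(272 − 2.5×35)×8 = 2952 mm²; tension across gage: (192 − 2×35)×8 = 976 mm². R_n = min(0.6×450×2952, 0.6×345×4352) + 1.0×450×976 = min(797.04, 900.86) + 439.2 = 1236.2 kN. φR_n = 0.75 × 1236.2 = 927.2 kN.
Governing: min(2762.6, 1453.1, 927.2) = 927.2 kN → block shear.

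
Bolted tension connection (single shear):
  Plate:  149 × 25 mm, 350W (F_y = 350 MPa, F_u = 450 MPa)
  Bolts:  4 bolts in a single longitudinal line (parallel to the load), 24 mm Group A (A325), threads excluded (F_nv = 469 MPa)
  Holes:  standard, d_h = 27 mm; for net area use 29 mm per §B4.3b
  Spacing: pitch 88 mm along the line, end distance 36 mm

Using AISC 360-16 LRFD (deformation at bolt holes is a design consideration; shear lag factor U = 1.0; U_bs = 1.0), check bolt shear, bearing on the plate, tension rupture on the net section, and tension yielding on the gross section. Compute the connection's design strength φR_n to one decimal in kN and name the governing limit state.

636.5 kN (bolt shear governs)

Bolt shear: A_b = π(24)²/4 = 452.39 mm². φR_n = 0.75 × 469 × 452.39 × 4 × 1 = 636.5 kN.
Bearing (25 mm plate, F_u = 450 MPa): end bolts L_c = 36 − 27/2 = 22.5, R_n = min(1.2×22.5×25×450, 2.4×24×25×450) = 303.75 kN/bolt; interior L_c = 88 − 27 = 61, R_n = 648 kN/bolt. φR_n = 0.75 × (1×303.75 + 3×648) = 1685.8 kN.
Tension rupture (net): A_n = (149 − 1×29)×25 = 3000 mm² (U = 1.0, A_e = A_n). φR_n = 0.75 × 450 × 3000 = 1012.5 kN.
Tension yield (gross): A_g = 149×25 = 3725 mm². φR_n = 0.90 × 350 × 3725 = 1173.4 kN.
Governing: min(636.5, 1685.8, 1012.5, 1173.4) = 636.5 kN → bolt shear.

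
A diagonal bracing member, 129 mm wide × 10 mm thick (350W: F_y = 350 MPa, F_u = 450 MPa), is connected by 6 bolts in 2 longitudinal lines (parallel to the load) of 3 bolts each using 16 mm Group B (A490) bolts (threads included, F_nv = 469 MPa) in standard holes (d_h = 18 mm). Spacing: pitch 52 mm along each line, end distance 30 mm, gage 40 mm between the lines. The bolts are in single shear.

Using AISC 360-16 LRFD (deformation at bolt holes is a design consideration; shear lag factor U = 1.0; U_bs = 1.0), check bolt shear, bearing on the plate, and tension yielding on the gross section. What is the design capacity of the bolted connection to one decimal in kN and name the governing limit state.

Bolt shear: A_b = π(16)²/4 = 201.06 mm². φR_n = 0.75 × 469 × 201.06 × 6 × 1 = 424.3 kN.
Bearing (10 mm plate, F_u = 450 MPa): end bolts L_c = 30 − 18/2 = 21, R_n = min(1.2×21×10×450, 2.4×16×10×450) = 113.4 kN/bolt; interior L_c = 52 − 18 = 34, R_n = 172.8 kN/bolt. φR_n = 0.75 × (2×113.4 + 4×172.8) = 688.5 kN.
Tension yield (gross): A_g = 129×10 = 1290 mm². φR_n = 0.90 × 350 × 1290 = 406.4 kN.
Governing: min(424.3, 688.5, 406.4) = 406.4 kN → gross-section yield.

406.4 kN (gross-section yield governs)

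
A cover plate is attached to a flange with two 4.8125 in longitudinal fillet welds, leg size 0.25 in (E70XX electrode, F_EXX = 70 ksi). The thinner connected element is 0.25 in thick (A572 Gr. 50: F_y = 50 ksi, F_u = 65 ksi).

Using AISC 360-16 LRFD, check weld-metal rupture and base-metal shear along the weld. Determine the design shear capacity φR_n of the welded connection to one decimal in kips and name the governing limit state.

53.6 kips (weld metal governs)

Weld metal: throat = 0.707×0.25 = 0.17675 in, L = 2×4.8125 = 9.625 in. φR_n = 0.75 × 0.6 × 70 × 0.17675 × 9.625 = 53.6 kips.
Base metal shear (0.25 in plate): yield φR_n = 1.0×0.6×50×0.25×9.625 = 72.2 kips; rupture φR_n = 0.75×0.6×65×0.25×9.625 = 70.4 kips; take 70.4 kips (rupture).
Governing: min(53.6, 70.4) = 53.6 kips → weld metal.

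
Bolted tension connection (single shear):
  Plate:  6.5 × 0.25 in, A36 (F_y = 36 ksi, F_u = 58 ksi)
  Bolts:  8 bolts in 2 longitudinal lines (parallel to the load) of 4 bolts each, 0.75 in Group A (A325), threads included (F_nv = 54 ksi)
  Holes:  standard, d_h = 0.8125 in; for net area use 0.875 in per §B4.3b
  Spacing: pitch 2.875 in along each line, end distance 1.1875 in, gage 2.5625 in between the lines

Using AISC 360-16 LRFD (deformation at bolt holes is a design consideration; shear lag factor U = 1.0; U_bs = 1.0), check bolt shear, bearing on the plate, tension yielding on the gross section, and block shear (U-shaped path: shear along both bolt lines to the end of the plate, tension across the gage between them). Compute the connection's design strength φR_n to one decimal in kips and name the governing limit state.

52.7 kips (gross-section yield governs)

Bolt shear: A_b = π(0.75)²/4 = 0.44179 in². φR_n = 0.75 × 54 × 0.44179 × 8 × 1 = 143.1 kips.
Bearing (0.25 in plate, F_u = 58 ksi): end bolts L_c = 1.1875 − 0.8125/2 = 0.78125, R_n = min(1.2×0.78125×0.25×58, 2.4×0.75×0.25×58) = 13.594 kips/bolt; interior L_c = 2.875 − 0.8125 = 2.0625, R_n = 26.1 kips/bolt. φR_n = 0.75 × (2×13.594 + 6×26.1) = 137.8 kips.
Tension yield (gross): A_g = 6.5×0.25 = 1.625 in². φR_n = 0.90 × 36 × 1.625 = 52.7 kips.
Block shear: shear path 2×[1.1875+3×2.875] = 2×9.8125 in, A_gv = 4.9063, A_nv = 2×(9.8125 − 3.5×0.875)×0.25 = 3.375 in²; tension across gage: (2.5625 − 1×0.875)×0.25 = 0.42188 in². R_n = min(0.6×58×3.375, 0.6×36×4.9063) + 1.0×58×0.42188 = min(117.45, 105.98) + 24.469 = 130.45 kips. φR_n = 0.75 × 130.45 = 97.8 kips.
Governing: min(143.1, 137.8, 52.7, 97.8) = 52.7 kips → gross-section yield.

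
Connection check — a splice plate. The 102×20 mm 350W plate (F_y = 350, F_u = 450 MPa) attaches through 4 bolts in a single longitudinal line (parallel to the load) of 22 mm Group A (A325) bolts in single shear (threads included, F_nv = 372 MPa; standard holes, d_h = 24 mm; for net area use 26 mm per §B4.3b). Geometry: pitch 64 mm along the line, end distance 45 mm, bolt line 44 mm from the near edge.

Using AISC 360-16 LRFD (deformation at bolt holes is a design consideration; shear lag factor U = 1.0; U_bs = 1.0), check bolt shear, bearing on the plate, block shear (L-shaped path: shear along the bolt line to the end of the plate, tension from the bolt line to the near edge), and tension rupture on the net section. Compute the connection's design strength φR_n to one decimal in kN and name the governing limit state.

424.2 kN (bolt shear governs)

Bolt shear: A_b = π(22)²/4 = 380.13 mm². φR_n = 0.75 × 372 × 380.13 × 4 × 1 = 424.2 kN.
Bearing (20 mm plate, F_u = 450 MPa): end bolts L_c = 45 − 24/2 = 33, R_n = min(1.2×33×20×450, 2.4×22×20×450) = 356.4 kN/bolt; interior L_c = 64 − 24 = 40, R_n = 432 kN/bolt. φR_n = 0.75 × (1×356.4 + 3×432) = 1239.3 kN.
Block shear: shear path 1×[45+3×64] = 1×237 mm, A_gv = 4740, A_nv = 1×(237 − 3.5×26)×20 = 2920 mm²; tension to near edge: (44 − 0.5×26)×20 = 620 mm². R_n = min(0.6×450×2920, 0.6×350×4740) + 1.0×450×620 = min(788.4, 995.4) + 279 = 1067.4 kN. φR_n = 0.75 × 1067.4 = 800.6 kN.
Tension rupture (net): A_n = (102 − 1×26)×20 = 1520 mm² (U = 1.0, A_e = A_n). φR_n = 0.75 × 450 × 1520 = 513.0 kN.
Governing: min(424.2, 1239.3, 800.6, 513.0) = 424.2 kN → bolt shear.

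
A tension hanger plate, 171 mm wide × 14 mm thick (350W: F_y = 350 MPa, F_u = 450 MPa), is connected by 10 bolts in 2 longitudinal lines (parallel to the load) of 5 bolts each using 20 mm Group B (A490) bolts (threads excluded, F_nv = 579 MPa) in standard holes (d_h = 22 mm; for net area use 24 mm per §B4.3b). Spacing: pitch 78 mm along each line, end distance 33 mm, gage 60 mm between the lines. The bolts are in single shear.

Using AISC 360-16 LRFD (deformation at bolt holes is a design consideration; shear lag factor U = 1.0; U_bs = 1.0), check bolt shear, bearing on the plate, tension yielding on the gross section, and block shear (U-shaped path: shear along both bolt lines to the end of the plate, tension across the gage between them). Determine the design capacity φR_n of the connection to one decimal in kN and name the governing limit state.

754.1 kN (gross-section yield governs)

Bolt shear: A_b = π(20)²/4 = 314.16 mm². φR_n = 0.75 × 579 × 314.16 × 10 × 1 = 1364.2 kN.
Bearing (14 mm plate, F_u = 450 MPa): end bolts L_c = 33 − 22/2 = 22, R_n = min(1.2×22×14×450, 2.4×20×14×450) = 166.32 kN/bolt; interior L_c = 78 − 22 = 56, R_n = 302.4 kN/bolt. φR_n = 0.75 × (2×166.32 + 8×302.4) = 2063.9 kN.
Tension yield (gross): A_g = 171×14 = 2394 mm². φR_n = 0.90 × 350 × 2394 = 754.1 kN.
Block shear: shear path 2×[33+4×78] = 2×345 mm, A_gv = 9660, A_nv = 2×(345 − 4.5×24)×14 = 6636 mm²; tension across gage: (60 − 1×24)×14 = 504 mm². R_n = min(0.6×450×6636, 0.6×350×9660) + 1.0×450×504 = min(1791.7, 2028.6) + 226.8 = 2018.5 kN. φR_n = 0.75 × 2018.5 = 1513.9 kN.
Governing: min(1364.2, 2063.9, 754.1, 1513.9) = 754.1 kN → gross-section yield.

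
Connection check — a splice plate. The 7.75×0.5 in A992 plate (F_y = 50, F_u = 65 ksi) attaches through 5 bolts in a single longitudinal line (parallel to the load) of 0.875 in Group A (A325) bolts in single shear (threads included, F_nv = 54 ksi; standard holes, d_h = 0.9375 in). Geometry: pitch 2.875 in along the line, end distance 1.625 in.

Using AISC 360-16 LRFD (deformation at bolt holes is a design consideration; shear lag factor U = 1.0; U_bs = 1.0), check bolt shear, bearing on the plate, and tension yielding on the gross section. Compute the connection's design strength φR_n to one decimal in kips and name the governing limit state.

Bolt shear: A_b = π(0.875)²/4 = 0.60132 in². φR_n = 0.75 × 54 × 0.60132 × 5 × 1 = 121.8 kips.
Bearing (0.5 in plate, F_u = 65 ksi): end bolts L_c = 1.625 − 0.9375/2 = 1.15625, R_n = min(1.2×1.15625×0.5×65, 2.4×0.875×0.5×65) = 45.094 kips/bolt; interior L_c = 2.875 − 0.9375 = 1.9375, R_n = 68.25 kips/bolt. φR_n = 0.75 × (1×45.094 + 4×68.25) = 238.6 kips.
Tension yield (gross): A_g = 7.75×0.5 = 3.875 in². φR_n = 0.90 × 50 × 3.875 = 174.4 kips.
Governing: min(121.8, 238.6, 174.4) = 121.8 kips → bolt shear.

121.8 kips (bolt shear governs)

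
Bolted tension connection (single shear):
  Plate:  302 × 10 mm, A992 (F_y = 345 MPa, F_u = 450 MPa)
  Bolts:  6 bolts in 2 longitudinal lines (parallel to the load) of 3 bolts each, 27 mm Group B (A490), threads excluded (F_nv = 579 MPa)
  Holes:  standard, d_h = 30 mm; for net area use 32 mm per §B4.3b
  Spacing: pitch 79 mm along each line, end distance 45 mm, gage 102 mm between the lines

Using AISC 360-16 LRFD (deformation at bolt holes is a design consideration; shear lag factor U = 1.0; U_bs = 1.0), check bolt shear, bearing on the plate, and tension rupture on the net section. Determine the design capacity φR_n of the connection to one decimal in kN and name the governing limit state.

803.3 kN (net-section rupture governs)

Bolt shear: A_b = π(27)²/4 = 572.56 mm². φR_n = 0.75 × 579 × 572.56 × 6 × 1 = 1491.8 kN.
Bearing (10 mm plate, F_u = 450 MPa): end bolts L_c = 45 − 30/2 = 30, R_n = min(1.2×30×10×450, 2.4×27×10×450) = 162 kN/bolt; interior L_c = 79 − 30 = 49, R_n = 264.6 kN/bolt. φR_n = 0.75 × (2×162 + 4×264.6) = 1036.8 kN.
Tension rupture (net): A_n = (302 − 2×32)×10 = 2380 mm² (U = 1.0, A_e = A_n). φR_n = 0.75 × 450 × 2380 = 803.3 kN.
Governing: min(1491.8, 1036.8, 803.3) = 803.3 kN → net-section rupture.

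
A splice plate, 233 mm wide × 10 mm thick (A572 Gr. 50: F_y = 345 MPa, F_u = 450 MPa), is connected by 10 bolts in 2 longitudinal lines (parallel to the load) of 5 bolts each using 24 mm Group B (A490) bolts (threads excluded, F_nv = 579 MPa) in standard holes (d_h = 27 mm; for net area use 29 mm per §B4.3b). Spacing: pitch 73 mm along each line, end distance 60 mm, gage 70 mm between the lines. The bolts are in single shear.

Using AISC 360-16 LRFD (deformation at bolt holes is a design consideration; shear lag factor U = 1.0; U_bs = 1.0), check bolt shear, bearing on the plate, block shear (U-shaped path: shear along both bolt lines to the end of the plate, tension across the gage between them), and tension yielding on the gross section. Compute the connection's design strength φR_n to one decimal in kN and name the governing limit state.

723.5 kN (gross-section yield governs)

Bolt shear: A_b = π(24)²/4 = 452.39 mm². φR_n = 0.75 × 579 × 452.39 × 10 × 1 = 1964.5 kN.
Bearing (10 mm plate, F_u = 450 MPa): end bolts L_c = 60 − 27/2 = 46.5, R_n = min(1.2×46.5×10×450, 2.4×24×10×450) = 251.1 kN/bolt; interior L_c = 73 − 27 = 46, R_n = 248.4 kN/bolt. φR_n = 0.75 × (2×251.1 + 8×248.4) = 1867.1 kN.
Block shear: shear path 2×[60+4×73] = 2×352 mm, A_gv = 7040, A_nv = 2×(352 − 4.5×29)×10 = 4430 mm²; tension across gage: (70 − 1×29)×10 = 410 mm². R_n = min(0.6×450×4430, 0.6×345×7040) + 1.0×450×410 = min(1196.1, 1457.3) + 184.5 = 1380.6 kN. φR_n = 0.75 × 1380.6 = 1035.5 kN.
Tension yield (gross): A_g = 233×10 = 2330 mm². φR_n = 0.90 × 345 × 2330 = 723.5 kN.
Governing: min(1964.5, 1867.1, 1035.5, 723.5) = 723.5 kN → gross-section yield.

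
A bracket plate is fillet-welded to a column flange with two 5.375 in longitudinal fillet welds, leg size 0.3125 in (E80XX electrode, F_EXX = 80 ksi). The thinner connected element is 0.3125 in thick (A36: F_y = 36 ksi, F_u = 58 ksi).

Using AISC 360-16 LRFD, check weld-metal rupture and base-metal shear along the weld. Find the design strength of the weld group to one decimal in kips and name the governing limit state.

72.6 kips (base-metal shear governs)

Weld metal: throat = 0.707×0.3125 = 0.22094 in, L = 2×5.375 = 10.75 in. φR_n = 0.75 × 0.6 × 80 × 0.22094 × 10.75 = 85.5 kips.
Base metal shear (0.3125 in plate): yield φR_n = 1.0×0.6×36×0.3125×10.75 = 72.6 kips; rupture φR_n = 0.75×0.6×58×0.3125×10.75 = 87.7 kips; take 72.6 kips (yield).
Governing: min(85.5, 72.6) = 72.6 kips → base-metal shear.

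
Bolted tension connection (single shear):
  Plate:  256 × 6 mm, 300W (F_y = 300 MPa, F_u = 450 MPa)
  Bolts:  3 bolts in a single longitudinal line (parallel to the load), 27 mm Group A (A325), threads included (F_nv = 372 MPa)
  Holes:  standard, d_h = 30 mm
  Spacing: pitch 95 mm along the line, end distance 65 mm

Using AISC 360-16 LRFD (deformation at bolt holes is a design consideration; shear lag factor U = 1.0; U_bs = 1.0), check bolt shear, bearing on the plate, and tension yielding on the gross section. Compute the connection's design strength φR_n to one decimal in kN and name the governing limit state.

383.9 kN (bearing governs)

Bolt shear: A_b = π(27)²/4 = 572.56 mm². φR_n = 0.75 × 372 × 572.56 × 3 × 1 = 479.2 kN.
Bearing (6 mm plate, F_u = 450 MPa): end bolts L_c = 65 − 30/2 = 50, R_n = min(1.2×50×6×450, 2.4×27×6×450) = 162 kN/bolt; interior L_c = 95 − 30 = 65, R_n = 174.96 kN/bolt. φR_n = 0.75 × (1×162 + 2×174.96) = 383.9 kN.
Tension yield (gross): A_g = 256×6 = 1536 mm². φR_n = 0.90 × 300 × 1536 = 414.7 kN.
Governing: min(479.2, 383.9, 414.7) = 383.9 kN → bearing.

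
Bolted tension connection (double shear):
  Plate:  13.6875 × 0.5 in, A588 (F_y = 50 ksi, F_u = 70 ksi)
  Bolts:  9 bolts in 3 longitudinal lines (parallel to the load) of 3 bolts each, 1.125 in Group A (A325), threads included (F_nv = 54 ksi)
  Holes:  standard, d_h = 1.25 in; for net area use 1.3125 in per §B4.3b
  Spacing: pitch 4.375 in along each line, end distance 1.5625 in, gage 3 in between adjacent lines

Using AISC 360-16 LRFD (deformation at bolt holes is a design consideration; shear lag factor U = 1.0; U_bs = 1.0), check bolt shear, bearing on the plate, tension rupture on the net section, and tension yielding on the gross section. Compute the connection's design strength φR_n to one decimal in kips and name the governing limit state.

Bolt shear: A_b = π(1.125)²/4 = 0.99402 in². φR_n = 0.75 × 54 × 0.99402 × 9 × 2 = 724.6 kips.
Bearing (0.5 in plate, F_u = 70 ksi): end bolts L_c = 1.5625 − 1.25/2 = 0.9375, R_n = min(1.2×0.9375×0.5×70, 2.4×1.125×0.5×70) = 39.375 kips/bolt; interior L_c = 4.375 − 1.25 = 3.125, R_n = 94.5 kips/bolt. φR_n = 0.75 × (3×39.375 + 6×94.5) = 513.8 kips.
Tension rupture (net): A_n = (13.6875 − 3×1.3125)×0.5 = 4.875 in² (U = 1.0, A_e = A_n). φR_n = 0.75 × 70 × 4.875 = 255.9 kips.
Tension yield (gross): A_g = 13.6875×0.5 = 6.8438 in². φR_n = 0.90 × 50 × 6.8438 = 308.0 kips.
Governing: min(724.6, 513.8, 255.9, 308.0) = 255.9 kips → net-section rupture.

255.9 kips (net-section rupture governs)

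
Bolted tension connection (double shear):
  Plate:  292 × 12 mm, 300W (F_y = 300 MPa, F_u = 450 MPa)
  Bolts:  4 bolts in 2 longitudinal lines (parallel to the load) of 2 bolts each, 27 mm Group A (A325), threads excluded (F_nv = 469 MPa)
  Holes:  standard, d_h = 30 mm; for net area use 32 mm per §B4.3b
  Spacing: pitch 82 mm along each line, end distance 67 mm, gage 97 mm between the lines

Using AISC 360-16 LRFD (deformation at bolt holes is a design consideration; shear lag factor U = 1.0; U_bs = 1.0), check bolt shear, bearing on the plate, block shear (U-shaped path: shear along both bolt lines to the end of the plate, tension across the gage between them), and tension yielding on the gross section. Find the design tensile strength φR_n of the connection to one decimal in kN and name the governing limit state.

746.0 kN (block shear governs)

Bolt shear: A_b = π(27)²/4 = 572.56 mm². φR_n = 0.75 × 469 × 572.56 × 4 × 2 = 1611.2 kN.
Bearing (12 mm plate, F_u = 450 MPa): end bolts L_c = 67 − 30/2 = 52, R_n = min(1.2×52×12×450, 2.4×27×12×450) = 336.96 kN/bolt; interior L_c = 82 − 30 = 52, R_n = 336.96 kN/bolt. φR_n = 0.75 × (2×336.96 + 2×336.96) = 1010.9 kN.
Block shear: shear path 2×[67+1×82] = 2×149 mm, A_gv = 3576, A_nv = 2×(149 − 1.5×32)×12 = 2424 mm²; tension across gage: (97 − 1×32)×12 = 780 mm². R_n = min(0.6×450×2424, 0.6×300×3576) + 1.0×450×780 = min(654.48, 643.68) + 351 = 994.68 kN. φR_n = 0.75 × 994.68 = 746.0 kN.
Tension yield (gross): A_g = 292×12 = 3504 mm². φR_n = 0.90 × 300 × 3504 = 946.1 kN.
Governing: min(1611.2, 1010.9, 746.0, 946.1) = 746.0 kN → block shear.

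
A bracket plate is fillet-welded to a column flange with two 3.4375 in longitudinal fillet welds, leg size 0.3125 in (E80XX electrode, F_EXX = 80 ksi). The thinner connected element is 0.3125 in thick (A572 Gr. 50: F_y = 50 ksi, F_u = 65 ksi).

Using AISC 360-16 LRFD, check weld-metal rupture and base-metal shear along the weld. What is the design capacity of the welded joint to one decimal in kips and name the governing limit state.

54.7 kips (weld metal governs)

Weld metal: throat = 0.707×0.3125 = 0.22094 in, L = 2×3.4375 = 6.875 in. φR_n = 0.75 × 0.6 × 80 × 0.22094 × 6.875 = 54.7 kips.
Base metal shear (0.3125 in plate): yield φR_n = 1.0×0.6×50×0.3125×6.875 = 64.5 kips; rupture φR_n = 0.75×0.6×65×0.3125×6.875 = 62.8 kips; take 62.8 kips (rupture).
Governing: min(54.7, 62.8) = 54.7 kips → weld metal.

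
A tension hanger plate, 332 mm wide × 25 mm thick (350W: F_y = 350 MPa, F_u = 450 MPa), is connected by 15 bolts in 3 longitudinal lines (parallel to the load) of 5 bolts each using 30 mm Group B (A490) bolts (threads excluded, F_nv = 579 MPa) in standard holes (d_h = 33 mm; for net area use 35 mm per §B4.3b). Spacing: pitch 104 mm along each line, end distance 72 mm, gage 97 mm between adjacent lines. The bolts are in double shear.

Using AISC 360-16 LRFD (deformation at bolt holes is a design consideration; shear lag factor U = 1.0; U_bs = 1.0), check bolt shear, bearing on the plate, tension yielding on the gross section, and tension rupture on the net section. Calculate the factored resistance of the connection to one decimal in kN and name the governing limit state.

1915.3 kN (net-section rupture governs)

Bolt shear: A_b = π(30)²/4 = 706.86 mm². φR_n = 0.75 × 579 × 706.86 × 15 × 2 = 9208.6 kN.
Bearing (25 mm plate, F_u = 450 MPa): end bolts L_c = 72 − 33/2 = 55.5, R_n = min(1.2×55.5×25×450, 2.4×30×25×450) = 749.25 kN/bolt; interior L_c = 104 − 33 = 71, R_n = 810 kN/bolt. φR_n = 0.75 × (3×749.25 + 12×810) = 8975.8 kN.
Tension yield (gross): A_g = 332×25 = 8300 mm². φR_n = 0.90 × 350 × 8300 = 2614.5 kN.
Tension rupture (net): A_n = (332 − 3×35)×25 = 5675 mm² (U = 1.0, A_e = A_n). φR_n = 0.75 × 450 × 5675 = 1915.3 kN.
Governing: min(9208.6, 8975.8, 2614.5, 1915.3) = 1915.3 kN → net-section rupture.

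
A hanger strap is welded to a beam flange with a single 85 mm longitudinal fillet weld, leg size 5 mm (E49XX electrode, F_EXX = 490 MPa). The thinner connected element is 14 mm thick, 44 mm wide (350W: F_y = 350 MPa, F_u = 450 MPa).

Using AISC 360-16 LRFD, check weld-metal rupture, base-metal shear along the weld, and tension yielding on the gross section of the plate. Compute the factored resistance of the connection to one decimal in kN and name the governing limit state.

66.3 kN (weld metal governs)

Weld metal: throat = 0.707×5 = 3.535 mm, L = 85 mm. φR_n = 0.75 × 0.6 × 490 × 3.535 × 85 = 66.3 kN.
Base metal shear (14 mm plate): yield φR_n = 1.0×0.6×350×14×85 = 249.9 kN; rupture φR_n = 0.75×0.6×450×14×85 = 241.0 kN; take 241.0 kN (rupture).
Tension yield (gross): A_g = 44×14 = 616 mm². φR_n = 0.90 × 350 × 616 = 194.0 kN.
Governing: min(66.3, 241.0, 194.0) = 66.3 kN → weld metal.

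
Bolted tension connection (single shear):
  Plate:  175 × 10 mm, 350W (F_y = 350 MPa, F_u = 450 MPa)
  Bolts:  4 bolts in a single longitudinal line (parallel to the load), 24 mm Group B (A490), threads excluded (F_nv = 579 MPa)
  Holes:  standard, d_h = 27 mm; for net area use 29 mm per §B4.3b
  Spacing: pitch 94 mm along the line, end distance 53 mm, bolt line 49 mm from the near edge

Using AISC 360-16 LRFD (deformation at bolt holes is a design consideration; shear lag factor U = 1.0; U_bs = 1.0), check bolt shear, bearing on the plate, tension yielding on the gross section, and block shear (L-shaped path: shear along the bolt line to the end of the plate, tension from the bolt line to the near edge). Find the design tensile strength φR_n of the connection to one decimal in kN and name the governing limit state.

551.3 kN (gross-section yield governs)

Bolt shear: A_b = π(24)²/4 = 452.39 mm². φR_n = 0.75 × 579 × 452.39 × 4 × 1 = 785.8 kN.
Bearing (10 mm plate, F_u = 450 MPa): end bolts L_c = 53 − 27/2 = 39.5, R_n = min(1.2×39.5×10×450, 2.4×24×10×450) = 213.3 kN/bolt; interior L_c = 94 − 27 = 67, R_n = 259.2 kN/bolt. φR_n = 0.75 × (1×213.3 + 3×259.2) = 743.2 kN.
Tension yield (gross): A_g = 175×10 = 1750 mm². φR_n = 0.90 × 350 × 1750 = 551.3 kN.
Block shear: shear path 1×[53+3×94] = 1×335 mm, A_gv = 3350, A_nv = 1×(335 − 3.5×29)×10 = 2335 mm²; tension to near edge: (49 − 0.5×29)×10 = 345 mm². R_n = min(0.6×450×2335, 0.6×350×3350) + 1.0×450×345 = min(630.45, 703.5) + 155.25 = 785.7 kN. φR_n = 0.75 × 785.7 = 589.3 kN.
Governing: min(785.8, 743.2, 551.3, 589.3) = 551.3 kN → gross-section yield.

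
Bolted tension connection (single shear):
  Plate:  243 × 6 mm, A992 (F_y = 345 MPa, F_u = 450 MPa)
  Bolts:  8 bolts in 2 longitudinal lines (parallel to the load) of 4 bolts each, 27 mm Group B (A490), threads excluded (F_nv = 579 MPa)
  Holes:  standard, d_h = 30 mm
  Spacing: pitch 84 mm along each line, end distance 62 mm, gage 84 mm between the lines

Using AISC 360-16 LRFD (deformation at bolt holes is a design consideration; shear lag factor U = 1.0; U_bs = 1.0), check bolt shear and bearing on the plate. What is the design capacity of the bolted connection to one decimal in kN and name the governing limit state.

1015.7 kN (bearing governs)

Bolt shear: A_b = π(27)²/4 = 572.56 mm². φR_n = 0.75 × 579 × 572.56 × 8 × 1 = 1989.1 kN.
Bearing (6 mm plate, F_u = 450 MPa): end bolts L_c = 62 − 30/2 = 47, R_n = min(1.2×47×6×450, 2.4×27×6×450) = 152.28 kN/bolt; interior L_c = 84 − 30 = 54, R_n = 174.96 kN/bolt. φR_n = 0.75 × (2×152.28 + 6×174.96) = 1015.7 kN.
Governing: min(1989.1, 1015.7) = 1015.7 kN → bearing.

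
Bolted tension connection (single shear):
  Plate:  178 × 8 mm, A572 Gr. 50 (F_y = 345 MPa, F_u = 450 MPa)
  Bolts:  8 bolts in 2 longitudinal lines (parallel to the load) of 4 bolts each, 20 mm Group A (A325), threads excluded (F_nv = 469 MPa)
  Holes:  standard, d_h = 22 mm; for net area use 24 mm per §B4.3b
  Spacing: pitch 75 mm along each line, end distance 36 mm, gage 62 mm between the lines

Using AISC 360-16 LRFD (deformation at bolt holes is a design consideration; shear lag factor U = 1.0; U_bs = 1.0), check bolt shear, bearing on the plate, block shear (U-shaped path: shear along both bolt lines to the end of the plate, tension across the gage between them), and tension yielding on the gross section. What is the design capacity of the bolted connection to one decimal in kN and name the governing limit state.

Bolt shear: A_b = π(20)²/4 = 314.16 mm². φR_n = 0.75 × 469 × 314.16 × 8 × 1 = 884.0 kN.
Bearing (8 mm plate, F_u = 450 MPa): end bolts L_c = 36 − 22/2 = 25, R_n = min(1.2×25×8×450, 2.4×20×8×450) = 108 kN/bolt; interior L_c = 75 − 22 = 53, R_n = 172.8 kN/bolt. φR_n = 0.75 × (2×108 + 6×172.8) = 939.6 kN.
Block shear: shear path 2×[36+3×75] = 2×261 mm, A_gv = 4176, A_nv = 2×(261 − 3.5×24)×8 = 2832 mm²; tension across gage: (62 − 1×24)×8 = 304 mm². R_n = min(0.6×450×2832, 0.6×345×4176) + 1.0×450×304 = min(764.64, 864.43) + 136.8 = 901.44 kN. φR_n = 0.75 × 901.44 = 676.1 kN.
Tension yield (gross): A_g = 178×8 = 1424 mm². φR_n = 0.90 × 345 × 1424 = 442.2 kN.
Governing: min(884.0, 939.6, 676.1, 442.2) = 442.2 kN → gross-section yield.

442.2 kN (gross-section yield governs)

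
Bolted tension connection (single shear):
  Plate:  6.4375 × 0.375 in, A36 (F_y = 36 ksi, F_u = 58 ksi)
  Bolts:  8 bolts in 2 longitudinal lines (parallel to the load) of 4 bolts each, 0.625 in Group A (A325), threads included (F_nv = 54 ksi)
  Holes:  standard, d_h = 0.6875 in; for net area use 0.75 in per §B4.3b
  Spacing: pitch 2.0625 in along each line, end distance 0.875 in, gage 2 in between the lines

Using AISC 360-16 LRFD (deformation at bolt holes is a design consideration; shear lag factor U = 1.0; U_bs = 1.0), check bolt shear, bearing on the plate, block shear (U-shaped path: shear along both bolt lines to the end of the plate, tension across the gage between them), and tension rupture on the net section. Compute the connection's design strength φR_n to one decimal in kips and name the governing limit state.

Bolt shear: A_b = π(0.625)²/4 = 0.3068 in². φR_n = 0.75 × 54 × 0.3068 × 8 × 1 = 99.4 kips.
Bearing (0.375 in plate, F_u = 58 ksi): end bolts L_c = 0.875 − 0.6875/2 = 0.53125, R_n = min(1.2×0.53125×0.375×58, 2.4×0.625×0.375×58) = 13.866 kips/bolt; interior L_c = 2.0625 − 0.6875 = 1.375, R_n = 32.625 kips/bolt. φR_n = 0.75 × (2×13.866 + 6×32.625) = 167.6 kips.
Block shear: shear path 2×[0.875+3×2.0625] = 2×7.0625 in, A_gv = 5.2969, A_nv = 2×(7.0625 − 3.5×0.75)×0.375 = 3.3281 in²; tension across gage: (2 − 1×0.75)×0.375 = 0.46875 in². R_n = min(0.6×58×3.3281, 0.6×36×5.2969) + 1.0×58×0.46875 = min(115.82, 114.41) + 27.188 = 141.6 kips. φR_n = 0.75 × 141.6 = 106.2 kips.
Tension rupture (net): A_n = (6.4375 − 2×0.75)×0.375 = 1.8516 in² (U = 1.0, A_e = A_n). φR_n = 0.75 × 58 × 1.8516 = 80.5 kips.
Governing: min(99.4, 167.6, 106.2, 80.5) = 80.5 kips → net-section rupture.

80.5 kips (net-section rupture governs)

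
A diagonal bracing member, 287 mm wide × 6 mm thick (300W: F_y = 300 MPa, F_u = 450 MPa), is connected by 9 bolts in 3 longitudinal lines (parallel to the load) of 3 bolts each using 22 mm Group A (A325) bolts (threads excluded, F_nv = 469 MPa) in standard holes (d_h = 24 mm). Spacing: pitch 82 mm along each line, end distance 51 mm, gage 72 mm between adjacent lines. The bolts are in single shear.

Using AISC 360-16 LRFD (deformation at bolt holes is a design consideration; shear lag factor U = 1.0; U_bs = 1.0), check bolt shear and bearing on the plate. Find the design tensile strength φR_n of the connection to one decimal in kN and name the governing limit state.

925.8 kN (bearing governs)

Bolt shear: A_b = π(22)²/4 = 380.13 mm². φR_n = 0.75 × 469 × 380.13 × 9 × 1 = 1203.4 kN.
Bearing (6 mm plate, F_u = 450 MPa): end bolts L_c = 51 − 24/2 = 39, R_n = min(1.2×39×6×450, 2.4×22×6×450) = 126.36 kN/bolt; interior L_c = 82 − 24 = 58, R_n = 142.56 kN/bolt. φR_n = 0.75 × (3×126.36 + 6×142.56) = 925.8 kN.
Governing: min(1203.4, 925.8) = 925.8 kN → bearing.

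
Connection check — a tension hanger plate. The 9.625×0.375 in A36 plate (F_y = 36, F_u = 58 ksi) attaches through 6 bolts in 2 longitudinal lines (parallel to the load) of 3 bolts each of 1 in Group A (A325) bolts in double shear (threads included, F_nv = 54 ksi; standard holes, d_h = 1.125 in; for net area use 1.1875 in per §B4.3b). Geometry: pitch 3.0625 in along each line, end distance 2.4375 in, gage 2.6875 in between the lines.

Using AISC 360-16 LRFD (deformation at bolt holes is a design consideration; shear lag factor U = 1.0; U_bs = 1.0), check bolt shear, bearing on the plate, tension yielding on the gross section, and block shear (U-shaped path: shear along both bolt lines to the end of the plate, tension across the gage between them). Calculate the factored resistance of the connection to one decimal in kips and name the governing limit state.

Bolt shear: A_b = π(1)²/4 = 0.7854 in². φR_n = 0.75 × 54 × 0.7854 × 6 × 2 = 381.7 kips.
Bearing (0.375 in plate, F_u = 58 ksi): end bolts L_c = 2.4375 − 1.125/2 = 1.875, R_n = min(1.2×1.875×0.375×58, 2.4×1×0.375×58) = 48.938 kips/bolt; interior L_c = 3.0625 − 1.125 = 1.9375, R_n = 50.569 kips/bolt. φR_n = 0.75 × (2×48.938 + 4×50.569) = 225.1 kips.
Tension yield (gross): A_g = 9.625×0.375 = 3.6094 in². φR_n = 0.90 × 36 × 3.6094 = 116.9 kips.
Block shear: shear path 2×[2.4375+2×3.0625] = 2×8.5625 in, A_gv = 6.4219, A_nv = 2×(8.5625 − 2.5×1.1875)×0.375 = 4.1953 in²; tension across gage: (2.6875 − 1×1.1875)×0.375 = 0.5625 in². R_n = min(0.6×58×4.1953, 0.6×36×6.4219) + 1.0×58×0.5625 = min(146, 138.71) + 32.625 = 171.34 kips. φR_n = 0.75 × 171.34 = 128.5 kips.
Governing: min(381.7, 225.1, 116.9, 128.5) = 116.9 kips → gross-section yield.

116.9 kips (gross-section yield governs)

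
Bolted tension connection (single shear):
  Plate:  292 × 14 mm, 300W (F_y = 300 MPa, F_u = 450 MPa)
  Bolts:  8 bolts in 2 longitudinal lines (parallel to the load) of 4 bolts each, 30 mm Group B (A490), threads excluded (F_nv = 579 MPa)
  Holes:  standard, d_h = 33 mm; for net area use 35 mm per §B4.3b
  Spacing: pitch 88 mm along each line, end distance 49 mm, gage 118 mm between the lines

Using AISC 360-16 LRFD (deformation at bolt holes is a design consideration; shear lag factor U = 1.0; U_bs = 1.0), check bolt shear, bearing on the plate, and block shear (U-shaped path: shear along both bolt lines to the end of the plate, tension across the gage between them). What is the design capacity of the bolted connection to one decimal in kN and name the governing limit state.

1472.3 kN (block shear governs)

Bolt shear: A_b = π(30)²/4 = 706.86 mm². φR_n = 0.75 × 579 × 706.86 × 8 × 1 = 2455.6 kN.
Bearing (14 mm plate, F_u = 450 MPa): end bolts L_c = 49 − 33/2 = 32.5, R_n = min(1.2×32.5×14×450, 2.4×30×14×450) = 245.7 kN/bolt; interior L_c = 88 − 33 = 55, R_n = 415.8 kN/bolt. φR_n = 0.75 × (2×245.7 + 6×415.8) = 2239.7 kN.
Block shear: shear path 2×[49+3×88] = 2×313 mm, A_gv = 8764, A_nv = 2×(313 − 3.5×35)×14 = 5334 mm²; tension across gage: (118 − 1×35)×14 = 1162 mm². R_n = min(0.6×450×5334, 0.6×300×8764) + 1.0×450×1162 = min(1440.2, 1577.5) + 522.9 = 1963.1 kN. φR_n = 0.75 × 1963.1 = 1472.3 kN.
Governing: min(2455.6, 2239.7, 1472.3) = 1472.3 kN → block shear.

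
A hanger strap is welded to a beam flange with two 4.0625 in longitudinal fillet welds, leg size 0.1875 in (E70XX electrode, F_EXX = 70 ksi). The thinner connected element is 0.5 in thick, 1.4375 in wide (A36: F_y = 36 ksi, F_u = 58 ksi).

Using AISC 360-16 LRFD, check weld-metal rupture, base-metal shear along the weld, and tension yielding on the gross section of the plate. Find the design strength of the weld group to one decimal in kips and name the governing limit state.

23.3 kips (gross-section yield governs)

Weld metal: throat = 0.707×0.1875 = 0.13256 in, L = 2×4.0625 = 8.125 in. φR_n = 0.75 × 0.6 × 70 × 0.13256 × 8.125 = 33.9 kips.
Base metal shear (0.5 in plate): yield φR_n = 1.0×0.6×36×0.5×8.125 = 87.8 kips; rupture φR_n = 0.75×0.6×58×0.5×8.125 = 106.0 kips; take 87.8 kips (yield).
Tension yield (gross): A_g = 1.4375×0.5 = 0.71875 in². φR_n = 0.90 × 36 × 0.71875 = 23.3 kips.
Governing: min(33.9, 87.8, 23.3) = 23.3 kips → gross-section yield.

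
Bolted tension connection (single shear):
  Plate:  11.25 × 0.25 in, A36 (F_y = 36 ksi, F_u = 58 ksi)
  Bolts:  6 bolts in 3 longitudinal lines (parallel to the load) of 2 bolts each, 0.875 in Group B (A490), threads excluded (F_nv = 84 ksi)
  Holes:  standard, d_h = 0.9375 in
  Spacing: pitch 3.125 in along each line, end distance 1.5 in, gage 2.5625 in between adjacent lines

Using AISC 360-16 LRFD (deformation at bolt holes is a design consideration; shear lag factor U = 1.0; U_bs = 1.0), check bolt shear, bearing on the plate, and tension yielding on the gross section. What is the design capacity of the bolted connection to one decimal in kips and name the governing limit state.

Bolt shear: A_b = π(0.875)²/4 = 0.60132 in². φR_n = 0.75 × 84 × 0.60132 × 6 × 1 = 227.3 kips.
Bearing (0.25 in plate, F_u = 58 ksi): end bolts L_c = 1.5 − 0.9375/2 = 1.03125, R_n = min(1.2×1.03125×0.25×58, 2.4×0.875×0.25×58) = 17.944 kips/bolt; interior L_c = 3.125 − 0.9375 = 2.1875, R_n = 30.45 kips/bolt. φR_n = 0.75 × (3×17.944 + 3×30.45) = 108.9 kips.
Tension yield (gross): A_g = 11.25×0.25 = 2.8125 in². φR_n = 0.90 × 36 × 2.8125 = 91.1 kips.
Governing: min(227.3, 108.9, 91.1) = 91.1 kips → gross-section yield.

91.1 kips (gross-section yield governs)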